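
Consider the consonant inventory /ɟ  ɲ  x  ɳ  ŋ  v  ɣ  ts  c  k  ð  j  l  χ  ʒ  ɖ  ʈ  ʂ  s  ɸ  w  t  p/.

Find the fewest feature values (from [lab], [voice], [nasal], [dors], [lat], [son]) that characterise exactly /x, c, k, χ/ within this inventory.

[−voice, +dors]

/x, c, k, χ/ are all [−voice], [+dorsal], and no other segment in the inventory matches both values. Dropping any one of them over-generates: [+dorsal] alone would also admit /ɟ, ɲ, ŋ, ɣ, …/; [−voice] alone would also admit /ts, ʈ, ʂ, s, …/. No other single listed feature picks out exactly this set either, so fewer than two features will not do.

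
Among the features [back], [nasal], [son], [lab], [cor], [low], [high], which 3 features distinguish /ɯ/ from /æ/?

/ɯ/ is the high back unrounded vowel and /æ/ is the low front unrounded vowel. Both are [−nasal], [+sonorant], [−labial], [−coronal]. /ɯ/ is [+high] while /æ/ is [−high]; /ɯ/ is [−low] while /æ/ is [+low]; /ɯ/ is [+back] while /æ/ is [−back], so the distinguishing features are [high], [low], [back].

[high], [low], [back]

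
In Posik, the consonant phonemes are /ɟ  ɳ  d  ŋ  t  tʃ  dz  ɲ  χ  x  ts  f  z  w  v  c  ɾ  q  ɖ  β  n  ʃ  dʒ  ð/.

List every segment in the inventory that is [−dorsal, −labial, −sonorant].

d, t, tʃ, dz, ts, z, ɖ, ʃ, dʒ, ð

Among the inventory, the [−dorsal] segments are /ɳ, d, t, tʃ, dz, ts, f, z, v, ɾ, ɖ, β, n, ʃ, dʒ, ð/.
Intersecting with [−labial] gives /ɳ, d, t, tʃ, dz, ts, z, ɾ, ɖ, n, ʃ, dʒ, ð/.
Intersecting with [−sonorant] leaves /d, t, tʃ, dz, ts, z, ɖ, ʃ, dʒ, ð/.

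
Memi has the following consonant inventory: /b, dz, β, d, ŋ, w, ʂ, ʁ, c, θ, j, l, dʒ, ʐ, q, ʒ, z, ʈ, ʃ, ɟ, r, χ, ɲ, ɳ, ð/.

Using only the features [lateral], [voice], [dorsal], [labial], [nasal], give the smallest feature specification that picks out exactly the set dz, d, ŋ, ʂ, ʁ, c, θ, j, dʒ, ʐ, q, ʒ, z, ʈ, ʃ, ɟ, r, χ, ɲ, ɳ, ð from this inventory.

Every target segment is [-lateral], [-labial]; each remaining inventory member fails at least one of these. Each conjunct is needed — [-labial] alone would also admit /l/; [-lateral] alone would also admit /b, β, w/ — and no other single listed feature has exactly this extension, so two is the minimum.

[-lateral, -labial]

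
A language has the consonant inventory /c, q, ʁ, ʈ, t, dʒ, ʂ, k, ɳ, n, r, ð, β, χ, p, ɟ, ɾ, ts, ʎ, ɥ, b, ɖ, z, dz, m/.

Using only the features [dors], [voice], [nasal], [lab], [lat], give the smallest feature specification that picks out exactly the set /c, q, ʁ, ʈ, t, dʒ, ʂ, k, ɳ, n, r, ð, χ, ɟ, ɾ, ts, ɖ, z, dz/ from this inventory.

[−lat, −lab]

Every target segment is [−lateral], [−labial]; each remaining inventory member fails at least one of these. Each conjunct is needed — [−labial] alone would also admit /ʎ/; [−lateral] alone would also admit /β, p, ɥ, b, …/ — and no other single listed feature has exactly this extension, so two is the minimum.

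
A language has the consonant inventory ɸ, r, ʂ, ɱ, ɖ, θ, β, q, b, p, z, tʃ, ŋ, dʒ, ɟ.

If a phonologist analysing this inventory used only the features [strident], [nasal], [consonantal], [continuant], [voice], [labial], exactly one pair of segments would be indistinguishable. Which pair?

ɖ, ɟ

/ɖ/ (voiced retroflex stop) and /ɟ/ (voiced palatal stop) are both [-strident], [-nasal], [+consonantal], [-continuant], [+voice], [-labial], so none of the listed features separates them. (They do differ in [dorsal], which is not among the given features.) Every other pair in the inventory differs on at least one listed feature.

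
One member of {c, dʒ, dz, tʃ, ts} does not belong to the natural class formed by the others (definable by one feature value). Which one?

c

[delayed release] (equivalently [strident], [dorsal]) groups all but one: /dz, ts, dʒ, tʃ/ share [+delayed release] while /c/ (voiceless palatal stop) alone is [-delayed release]. Removing any other segment would not leave a single-feature class that excludes it.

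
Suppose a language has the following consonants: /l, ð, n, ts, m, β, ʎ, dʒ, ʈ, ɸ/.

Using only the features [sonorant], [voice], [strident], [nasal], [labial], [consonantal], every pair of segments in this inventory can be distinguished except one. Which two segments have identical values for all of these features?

ʎ, l

On the given features, /ʎ/ and /l/ have an identical profile: [+sonorant], [+voice], [−strident], [−nasal], [−labial], [+consonantal]. No other two segments in the inventory coincide on all 6 features. (They do differ in [dorsal], which is not among the given features.)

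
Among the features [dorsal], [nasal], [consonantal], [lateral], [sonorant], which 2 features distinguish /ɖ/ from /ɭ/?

[sonorant], [lateral]

/ɖ/ is the voiced retroflex stop and /ɭ/ is the retroflex lateral approximant. Both are [-dorsal], [-nasal], [+consonantal]. /ɖ/ is [-sonorant] while /ɭ/ is [+sonorant]; /ɖ/ is [-lateral] while /ɭ/ is [+lateral], so the distinguishing features are [sonorant], [lateral].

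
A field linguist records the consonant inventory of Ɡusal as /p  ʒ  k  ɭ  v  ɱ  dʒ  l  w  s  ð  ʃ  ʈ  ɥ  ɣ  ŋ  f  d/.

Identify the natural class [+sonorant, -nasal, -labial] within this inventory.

Eliminate segments failing any feature: /p, ʒ, k, v, dʒ, s, ð, ʃ, ʈ, ɣ, f, d/ are [-sonorant]; /ɱ, ŋ/ are [+nasal]; /w, ɥ/ are [+labial]. The remaining /ɭ, l/ satisfy [+sonorant], [-nasal], [-labial].

ɭ, l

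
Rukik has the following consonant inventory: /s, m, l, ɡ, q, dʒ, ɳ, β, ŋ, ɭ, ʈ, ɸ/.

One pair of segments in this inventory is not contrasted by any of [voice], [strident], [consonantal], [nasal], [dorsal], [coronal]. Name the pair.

On the given features, /ɭ/ and /l/ have an identical profile: [+voice], [-strident], [+consonantal], [-nasal], [-dorsal], [+coronal]. No other two segments in the inventory coincide on all 6 features. (They do differ in [anterior], which is not among the given features.)

ɭ, l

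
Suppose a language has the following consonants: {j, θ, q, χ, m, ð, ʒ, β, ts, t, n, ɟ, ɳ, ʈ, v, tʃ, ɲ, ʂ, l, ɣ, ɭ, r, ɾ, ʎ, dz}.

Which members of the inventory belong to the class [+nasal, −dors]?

m, n, ɳ

Eliminate segments failing any feature: /j, θ, q, χ, ð, ʒ, β, ts, t, ɟ, ʈ, v, tʃ, ʂ, l, ɣ, ɭ, r, ɾ, ʎ, dz/ are [−nasal]; /ɲ/ is [+dorsal]. The remaining /m, n, ɳ/ satisfy [+nasal], [−dorsal].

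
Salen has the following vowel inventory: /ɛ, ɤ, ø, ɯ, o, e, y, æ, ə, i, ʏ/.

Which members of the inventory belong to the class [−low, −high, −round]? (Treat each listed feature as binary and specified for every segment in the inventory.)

Among the inventory, the [−low] segments are /ɛ, ɤ, ø, ɯ, o, e, y, ə, i, ʏ/.
Of those, [−high] gives /ɛ, ɤ, ø, o, e, ə/.
Of those, [−round] leaves /ɛ, ɤ, e, ə/.

ɛ, ɤ, e, ə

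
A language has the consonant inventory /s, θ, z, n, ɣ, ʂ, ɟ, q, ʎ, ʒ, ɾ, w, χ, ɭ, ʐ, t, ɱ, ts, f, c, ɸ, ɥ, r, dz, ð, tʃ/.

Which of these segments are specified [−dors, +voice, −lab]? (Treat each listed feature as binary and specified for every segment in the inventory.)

z, n, ʒ, ɾ, ɭ, ʐ, r, dz, ð

Checking each segment against [−dorsal], [+voice], [−labial]: /z/ (voiced alveolar fricative), /n/ (alveolar nasal), /ʒ/ (voiced postalveolar fricative), /ɾ/ (alveolar tap), /ɭ/ (retroflex lateral approximant), /ʐ/ (voiced retroflex fricative), among others, satisfy every feature; every other segment in the inventory fails at least one.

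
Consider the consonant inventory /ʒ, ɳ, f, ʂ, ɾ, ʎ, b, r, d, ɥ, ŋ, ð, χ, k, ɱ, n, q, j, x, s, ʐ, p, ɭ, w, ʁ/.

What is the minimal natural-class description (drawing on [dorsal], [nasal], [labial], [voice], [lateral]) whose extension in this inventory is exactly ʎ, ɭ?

[+lateral]

/ʎ, ɭ/ are exactly the [+lateral] segments in the inventory, so a single feature suffices.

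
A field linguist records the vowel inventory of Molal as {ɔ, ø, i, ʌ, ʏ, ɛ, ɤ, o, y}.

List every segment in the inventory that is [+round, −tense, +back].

Eliminate segments failing any feature: /ø, o, y/ are [+tense]; /i, ʌ, ɛ, ɤ/ are [−round]; /ʏ/ is [−back]. The remaining /ɔ/ satisfy [+round], [−tense], [+back].

ɔ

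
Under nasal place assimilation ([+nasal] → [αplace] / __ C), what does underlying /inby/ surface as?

/n/ sits before the [+labial] consonant /b/, so it takes on [+labial] and surfaces as /m/. The rest of the form is unaffected: [imby].

[imby]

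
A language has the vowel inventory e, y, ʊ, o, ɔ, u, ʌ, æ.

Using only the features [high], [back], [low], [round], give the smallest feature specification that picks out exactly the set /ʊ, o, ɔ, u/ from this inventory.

[+back, +round]

/ʊ, o, ɔ, u/ are all [+back], [+round], and no other segment in the inventory matches both values. Dropping any one of them over-generates: [+round] alone would also admit /y/; [+back] alone would also admit /ʌ/. No other single listed feature picks out exactly this set either, so fewer than two features will not do.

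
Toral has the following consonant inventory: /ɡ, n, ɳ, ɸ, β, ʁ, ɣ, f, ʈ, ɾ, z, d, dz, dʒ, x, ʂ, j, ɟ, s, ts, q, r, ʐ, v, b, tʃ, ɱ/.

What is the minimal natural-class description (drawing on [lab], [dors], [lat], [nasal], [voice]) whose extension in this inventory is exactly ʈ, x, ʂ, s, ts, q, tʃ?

[−voice, −lab]

The class [−voice], [−labial] has exactly /ʈ, x, ʂ, s, ts, q, tʃ/ as its extension in this inventory. No smaller conjunction from the listed features achieves this: [−labial] alone would also admit /ɡ, n, ɳ, ʁ, …/; [−voice] alone would also admit /ɸ, f/; and checking the remaining single features turns up none with this extension.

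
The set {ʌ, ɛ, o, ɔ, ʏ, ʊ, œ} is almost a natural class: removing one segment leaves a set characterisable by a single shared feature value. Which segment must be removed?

o

[tense] groups all but one: /œ, ʌ, ʏ, ʊ, ɛ, ɔ/ share [−tense] while /o/ (mid back rounded tense vowel) alone is [+tense]. Removing any other segment would not leave a single-feature class that excludes it.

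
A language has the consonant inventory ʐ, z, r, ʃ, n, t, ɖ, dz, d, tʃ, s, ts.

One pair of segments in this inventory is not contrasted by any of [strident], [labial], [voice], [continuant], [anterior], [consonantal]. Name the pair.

n, d

On the given features, /n/ and /d/ have an identical profile: [−strident], [−labial], [+voice], [−continuant], [+anterior], [+consonantal]. No other two segments in the inventory coincide on all 6 features. (They do differ in [sonorant] and [nasal], which are not among the given features.)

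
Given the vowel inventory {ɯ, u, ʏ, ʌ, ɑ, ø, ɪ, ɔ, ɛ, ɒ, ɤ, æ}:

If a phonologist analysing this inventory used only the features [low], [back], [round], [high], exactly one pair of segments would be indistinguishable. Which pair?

On the given features, /ʌ/ and /ɤ/ have an identical profile: [-low], [+back], [-round], [-high]. No other two segments in the inventory coincide on all 4 features. (They do differ in [tense], which is not among the given features.)

ʌ, ɤ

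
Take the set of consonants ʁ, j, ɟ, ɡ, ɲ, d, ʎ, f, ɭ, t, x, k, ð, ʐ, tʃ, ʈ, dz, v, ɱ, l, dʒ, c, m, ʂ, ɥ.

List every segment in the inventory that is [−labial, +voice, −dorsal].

The [−labial] segments are /ʁ, j, ɟ, ɡ, ɲ, d, ʎ, ɭ, t, x, k, ð, ʐ, tʃ, ʈ, dz, l, dʒ, c, ʂ/.
Intersecting with [+voice] gives /ʁ, j, ɟ, ɡ, ɲ, d, ʎ, ɭ, ð, ʐ, dz, l, dʒ/.
Within that set, [−dorsal] leaves /d, ɭ, ð, ʐ, dz, l, dʒ/.

d, ɭ, ð, ʐ, dz, l, dʒ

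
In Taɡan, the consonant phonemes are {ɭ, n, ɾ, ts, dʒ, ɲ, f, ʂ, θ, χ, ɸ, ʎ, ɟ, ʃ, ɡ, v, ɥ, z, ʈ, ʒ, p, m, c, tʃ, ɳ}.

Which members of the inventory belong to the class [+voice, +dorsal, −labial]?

ɲ, ʎ, ɟ, ɡ

Eliminate segments failing any feature: /ɭ, n, ɾ, dʒ, v, z, ʒ, m, ɳ/ are [−dorsal]; /ts, f, ʂ, θ, χ, ɸ, ʃ, ʈ, p, c, tʃ/ are [−voice]; /ɥ/ is [+labial]. The remaining /ɲ, ʎ, ɟ, ɡ/ satisfy [+voice], [+dorsal], [−labial].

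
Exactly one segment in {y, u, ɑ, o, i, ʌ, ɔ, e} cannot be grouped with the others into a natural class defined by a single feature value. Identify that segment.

ɑ

/i, ɔ, e, o, y, ʌ, u/ are all [−low], but /ɑ/ (low back unrounded vowel) is [+low]. No other single segment can be removed to leave a set sharing one feature value that the removed segment lacks, so /ɑ/ is the odd one out.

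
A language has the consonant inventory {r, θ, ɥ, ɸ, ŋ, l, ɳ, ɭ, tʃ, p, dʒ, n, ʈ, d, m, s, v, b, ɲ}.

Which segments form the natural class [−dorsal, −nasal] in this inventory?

r, θ, ɸ, l, ɭ, tʃ, p, dʒ, ʈ, d, s, v, b

First, the [−dorsal] segments are /r, θ, ɸ, l, ɳ, ɭ, tʃ, p, dʒ, n, ʈ, d, m, s, v, b/.
Intersecting with [−nasal] leaves /r, θ, ɸ, l, ɭ, tʃ, p, dʒ, ʈ, d, s, v, b/.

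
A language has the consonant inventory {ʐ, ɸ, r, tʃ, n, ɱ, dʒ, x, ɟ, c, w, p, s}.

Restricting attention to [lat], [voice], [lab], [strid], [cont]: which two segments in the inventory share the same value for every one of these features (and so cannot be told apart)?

/n/ (alveolar nasal) and /ɟ/ (voiced palatal stop) are both [−lateral], [+voice], [−labial], [−strident], [−continuant], so none of the listed features separates them. (They do differ in [sonorant], [nasal] and [dorsal], which are not among the given features.) Every other pair in the inventory differs on at least one listed feature.

n, ɟ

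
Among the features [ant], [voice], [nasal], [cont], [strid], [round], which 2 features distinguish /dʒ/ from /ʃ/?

[voice], [continuant]

/dʒ/ is the voiced postalveolar affricate and /ʃ/ is the voiceless postalveolar fricative. Both are [-anterior], [-nasal], [+strident], [-round]. /dʒ/ is [+voice] while /ʃ/ is [-voice]; /dʒ/ is [-continuant] while /ʃ/ is [+continuant], so the distinguishing features are [voice], [continuant].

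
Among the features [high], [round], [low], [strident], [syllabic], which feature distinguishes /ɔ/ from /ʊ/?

[high]

/ɔ/ (mid back rounded lax vowel) and /ʊ/ (high back rounded lax vowel) agree on [+round], [−low], [−strident], [+syllabic]. They differ on [high] (/ɔ/ [−], /ʊ/ [+]).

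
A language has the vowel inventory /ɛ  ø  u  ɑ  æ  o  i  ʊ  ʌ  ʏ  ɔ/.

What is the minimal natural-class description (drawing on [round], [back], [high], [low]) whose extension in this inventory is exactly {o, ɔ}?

[-high, +back, +round]

The class [-high], [+back], [+round] has exactly /o, ɔ/ as its extension in this inventory. No smaller conjunction from the listed features achieves this: [+back, +round] alone would also admit /u, ʊ/; [-high, +round] alone would also admit /ø/; [-high, +back] alone would also admit /ɑ, ʌ/; and checking the remaining two-feature bundles turns up none with this extension.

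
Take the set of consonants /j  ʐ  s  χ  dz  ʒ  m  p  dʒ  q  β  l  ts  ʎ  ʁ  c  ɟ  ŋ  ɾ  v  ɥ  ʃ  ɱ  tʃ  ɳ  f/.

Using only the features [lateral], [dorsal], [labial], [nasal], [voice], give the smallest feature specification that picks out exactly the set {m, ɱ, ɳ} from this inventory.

/m, ɱ, ɳ/ are all [+nasal], [−dorsal], and no other segment in the inventory matches both values. Dropping any one of them over-generates: [−dorsal] alone would also admit /ʐ, s, dz, ʒ, …/; [+nasal] alone would also admit /ŋ/. No other single listed feature picks out exactly this set either, so fewer than two features will not do.

[+nasal, −dorsal]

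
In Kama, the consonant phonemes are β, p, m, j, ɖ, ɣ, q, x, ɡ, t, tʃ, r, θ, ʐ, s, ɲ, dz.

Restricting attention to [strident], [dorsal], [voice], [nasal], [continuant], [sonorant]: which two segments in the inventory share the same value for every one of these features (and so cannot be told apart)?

/p/ (voiceless bilabial stop) and /t/ (voiceless alveolar stop) are both [−strident], [−dorsal], [−voice], [−nasal], [−continuant], [−sonorant], so none of the listed features separates them. (They do differ in [labial] and [coronal], which are not among the given features.) Every other pair in the inventory differs on at least one listed feature.

p, t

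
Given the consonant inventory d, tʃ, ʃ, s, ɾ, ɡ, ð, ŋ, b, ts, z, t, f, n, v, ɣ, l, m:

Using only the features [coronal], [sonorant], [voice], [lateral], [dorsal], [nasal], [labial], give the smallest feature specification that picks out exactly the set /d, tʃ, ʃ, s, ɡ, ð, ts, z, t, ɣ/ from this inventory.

Every target segment is [−sonorant], [−labial]; each remaining inventory member fails at least one of these. Each conjunct is needed — [−labial] alone would also admit /ɾ, ŋ, n, l/; [−sonorant] alone would also admit /b, f, v/ — and no other single listed feature has exactly this extension, so two is the minimum.

[−sonorant, −labial]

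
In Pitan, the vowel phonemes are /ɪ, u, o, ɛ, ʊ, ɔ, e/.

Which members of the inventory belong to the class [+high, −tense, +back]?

ʊ

The [+high] segments are /ɪ, u, ʊ/.
Intersecting with [−tense] gives /ɪ, ʊ/.
Intersecting with [+back] leaves /ʊ/.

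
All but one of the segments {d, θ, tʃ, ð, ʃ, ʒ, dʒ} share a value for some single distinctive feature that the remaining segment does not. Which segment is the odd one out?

The remaining segments after removing /d/ share [+distributed]; /d/ (voiced alveolar stop) is [−distributed]. For every other candidate removal, the leftover set fails to share any single feature value that the removed segment lacks.

d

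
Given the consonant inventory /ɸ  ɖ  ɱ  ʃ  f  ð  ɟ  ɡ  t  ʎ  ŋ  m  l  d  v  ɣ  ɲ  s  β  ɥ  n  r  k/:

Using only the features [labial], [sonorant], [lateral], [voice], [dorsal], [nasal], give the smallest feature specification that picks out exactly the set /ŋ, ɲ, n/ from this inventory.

[+nasal, -labial]

Every target segment is [+nasal], [-labial]; each remaining inventory member fails at least one of these. Each conjunct is needed — [-labial] alone would also admit /ɖ, ʃ, ð, ɟ, …/; [+nasal] alone would also admit /ɱ, m/ — and no other single listed feature has exactly this extension, so two is the minimum.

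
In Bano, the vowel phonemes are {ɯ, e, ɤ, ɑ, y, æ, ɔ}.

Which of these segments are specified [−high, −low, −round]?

Checking each segment against [−high], [−low], [−round]: /e/ (mid front unrounded tense vowel), /ɤ/ (mid back unrounded tense vowel) satisfy every feature; every other segment in the inventory fails at least one.

e, ɤ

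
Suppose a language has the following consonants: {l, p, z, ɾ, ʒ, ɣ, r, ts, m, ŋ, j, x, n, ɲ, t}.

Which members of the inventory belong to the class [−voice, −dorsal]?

p, ts, t

Eliminate segments failing any feature: /l, z, ɾ, ʒ, ɣ, r, m, ŋ, j, n, ɲ/ are [+voice]; /x/ is [+dorsal]. The remaining /p, ts, t/ satisfy [−voice], [−dorsal].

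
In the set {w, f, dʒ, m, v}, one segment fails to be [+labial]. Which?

/dʒ/ is the voiced postalveolar affricate, which is [−labial]; the rest — /m, f, w, v/ — are [+labial].

dʒ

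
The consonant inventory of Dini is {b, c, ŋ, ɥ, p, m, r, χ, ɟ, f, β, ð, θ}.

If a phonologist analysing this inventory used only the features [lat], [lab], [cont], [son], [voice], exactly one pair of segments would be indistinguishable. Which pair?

θ, χ

On the given features, /θ/ and /χ/ have an identical profile: [−lateral], [−labial], [+continuant], [−sonorant], [−voice]. No other two segments in the inventory coincide on all 5 features. (They do differ in [coronal] and [dorsal], which are not among the given features.)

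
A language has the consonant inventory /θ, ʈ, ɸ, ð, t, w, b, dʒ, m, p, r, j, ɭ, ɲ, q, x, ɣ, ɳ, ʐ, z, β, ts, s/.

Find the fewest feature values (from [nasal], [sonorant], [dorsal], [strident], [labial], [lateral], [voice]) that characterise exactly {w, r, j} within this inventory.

[+sonorant, -nasal, -lateral]

Every target segment is [+sonorant], [-nasal], [-lateral]; each remaining inventory member fails at least one of these. Each conjunct is needed — [-nasal, -lateral] alone would also admit /θ, ʈ, ɸ, ð, …/; [+sonorant, -lateral] alone would also admit /m, ɲ, ɳ/; [+sonorant, -nasal] alone would also admit /ɭ/ — and no other combination of two listed features has exactly this extension, so three is the minimum.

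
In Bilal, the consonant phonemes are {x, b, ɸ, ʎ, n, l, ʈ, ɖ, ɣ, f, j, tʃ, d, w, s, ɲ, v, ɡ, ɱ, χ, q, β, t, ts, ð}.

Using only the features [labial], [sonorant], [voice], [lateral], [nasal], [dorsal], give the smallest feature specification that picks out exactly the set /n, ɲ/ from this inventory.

Every target segment is [+nasal], [−labial]; each remaining inventory member fails at least one of these. Each conjunct is needed — [−labial] alone would also admit /x, ʎ, l, ʈ, …/; [+nasal] alone would also admit /ɱ/ — and no other single listed feature has exactly this extension, so two is the minimum.

[+nasal, −labial]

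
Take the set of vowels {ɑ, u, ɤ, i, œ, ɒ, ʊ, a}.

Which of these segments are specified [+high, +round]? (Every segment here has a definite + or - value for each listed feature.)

u, ʊ

Checking each segment against [+high], [+round]: /u/ (high back rounded tense vowel), /ʊ/ (high back rounded lax vowel) satisfy every feature; every other segment in the inventory fails at least one.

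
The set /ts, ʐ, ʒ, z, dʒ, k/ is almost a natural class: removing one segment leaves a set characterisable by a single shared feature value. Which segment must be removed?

k

[strident] (equivalently [coronal], [dorsal]) groups all but one: /z, dʒ, ʒ, ts, ʐ/ share [+strident] while /k/ (voiceless velar stop) alone is [-strident]. Removing any other segment would not leave a single-feature class that excludes it.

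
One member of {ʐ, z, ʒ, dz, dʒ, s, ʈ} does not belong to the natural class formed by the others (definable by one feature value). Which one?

/z, ʒ, ʐ, dz, s, dʒ/ are all [+strident], but /ʈ/ (voiceless retroflex stop) is [−strident]. No other single segment can be removed to leave a set sharing one feature value that the removed segment lacks, so /ʈ/ is the odd one out.

ʈ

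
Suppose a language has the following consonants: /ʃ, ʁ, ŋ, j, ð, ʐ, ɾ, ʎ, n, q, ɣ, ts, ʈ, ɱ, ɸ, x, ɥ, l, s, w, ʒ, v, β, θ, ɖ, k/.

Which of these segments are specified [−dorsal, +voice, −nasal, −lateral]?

The [−dorsal] segments are /ʃ, ð, ʐ, ɾ, n, ts, ʈ, ɱ, ɸ, l, s, ʒ, v, β, θ, ɖ/.
Among these, [+voice] gives /ð, ʐ, ɾ, n, ɱ, l, ʒ, v, β, ɖ/.
Within that set, [−nasal] gives /ð, ʐ, ɾ, l, ʒ, v, β, ɖ/.
Of those, [−lateral] leaves /ð, ʐ, ɾ, ʒ, v, β, ɖ/.

ð, ʐ, ɾ, ʒ, v, β, ɖ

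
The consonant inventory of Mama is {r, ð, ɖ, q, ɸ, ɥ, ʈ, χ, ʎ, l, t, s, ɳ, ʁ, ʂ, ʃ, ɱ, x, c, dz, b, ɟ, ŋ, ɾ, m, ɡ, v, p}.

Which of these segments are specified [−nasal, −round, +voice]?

r, ð, ɖ, ʎ, l, ʁ, dz, b, ɟ, ɾ, ɡ, v

Eliminate segments failing any feature: /q, ɸ, ʈ, χ, t, s, ʂ, ʃ, x, c, p/ are [−voice]; /ɥ/ is [+round]; /ɳ, ɱ, ŋ, m/ are [+nasal]. The remaining /r, ð, ɖ, ʎ, l, ʁ, dz, b, ɟ, ɾ, ɡ, v/ satisfy [−nasal], [−round], [+voice].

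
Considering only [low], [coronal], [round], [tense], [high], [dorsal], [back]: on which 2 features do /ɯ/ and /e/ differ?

The two segments share [-low], [-coronal], [-round], [+tense], [+dorsal]. The only features from the list on which they differ: /ɯ/ is [+high] while /e/ is [-high]; /ɯ/ is [+back] while /e/ is [-back].

[high], [back]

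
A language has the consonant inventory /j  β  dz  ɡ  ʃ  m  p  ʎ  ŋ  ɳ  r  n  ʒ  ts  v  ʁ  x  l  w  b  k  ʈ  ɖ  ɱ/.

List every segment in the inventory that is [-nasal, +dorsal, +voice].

Eliminate segments failing any feature: /β, dz, ʃ, p, r, ʒ, ts, v, l, b, ʈ, ɖ/ are [-dorsal]; /m, ŋ, ɳ, n, ɱ/ are [+nasal]; /x, k/ are [-voice]. The remaining /j, ɡ, ʎ, ʁ, w/ satisfy [-nasal], [+dorsal], [+voice].

j, ɡ, ʎ, ʁ, w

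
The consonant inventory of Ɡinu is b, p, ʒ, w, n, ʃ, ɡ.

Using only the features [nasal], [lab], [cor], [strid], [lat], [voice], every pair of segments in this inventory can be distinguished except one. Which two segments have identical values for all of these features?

Both /w/ and /b/ are [−nasal], [+labial], [−coronal], [−strident], [−lateral], [+voice]. Since the list omits [sonorant], [continuant], [round] and [dorsal] — which do distinguish the labial-velar glide from the voiced bilabial stop — this pair collapses; all other pairs remain distinct.

w, b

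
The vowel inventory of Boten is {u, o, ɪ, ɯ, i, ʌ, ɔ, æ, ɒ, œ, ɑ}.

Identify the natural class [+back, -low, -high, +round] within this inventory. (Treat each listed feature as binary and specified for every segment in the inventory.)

o, ɔ

Eliminate segments failing any feature: /u, ɯ/ are [+high]; /ɪ, i, æ, œ/ are [-back]; /ʌ/ is [-round]; /ɒ, ɑ/ are [+low]. The remaining /o, ɔ/ satisfy [+back], [-low], [-high], [+round].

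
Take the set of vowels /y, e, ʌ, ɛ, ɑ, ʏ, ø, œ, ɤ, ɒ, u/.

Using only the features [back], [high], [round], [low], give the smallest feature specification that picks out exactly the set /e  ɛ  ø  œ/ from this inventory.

[-high, -back]

Every target segment is [-high], [-back]; each remaining inventory member fails at least one of these. Each conjunct is needed — [-back] alone would also admit /y, ʏ/; [-high] alone would also admit /ʌ, ɑ, ɤ, ɒ/ — and no other single listed feature has exactly this extension, so two is the minimum.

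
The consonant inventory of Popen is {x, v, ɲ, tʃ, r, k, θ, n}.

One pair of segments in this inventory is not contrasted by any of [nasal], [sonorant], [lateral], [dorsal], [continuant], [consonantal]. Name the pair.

θ, v

/θ/ (voiceless dental fricative) and /v/ (voiced labiodental fricative) are both [-nasal], [-sonorant], [-lateral], [-dorsal], [+continuant], [+consonantal], so none of the listed features separates them. (They do differ in [voice], [labial] and [coronal], which are not among the given features.) Every other pair in the inventory differs on at least one listed feature.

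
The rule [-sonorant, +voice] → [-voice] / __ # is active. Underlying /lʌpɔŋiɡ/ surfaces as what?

The only segment in the rule's environment that also matches [-sonorant, +voice] is /ɡ/. Applying [-voice] turns the voiced velar stop into /k/ (voiceless velar stop), giving [lʌpɔŋik].

[lʌpɔŋik]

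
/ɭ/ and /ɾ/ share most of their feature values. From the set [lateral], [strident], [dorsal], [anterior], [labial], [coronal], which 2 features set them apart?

[lateral], [anterior]

The two segments share [−strident], [−dorsal], [−labial], [+coronal]. The only features from the list on which they differ: /ɭ/ is [+lateral] while /ɾ/ is [−lateral]; /ɭ/ is [−anterior] while /ɾ/ is [+anterior].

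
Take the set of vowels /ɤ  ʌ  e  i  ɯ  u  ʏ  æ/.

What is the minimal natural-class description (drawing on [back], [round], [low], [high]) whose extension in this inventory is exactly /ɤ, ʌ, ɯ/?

/ɤ, ʌ, ɯ/ are all [+back], [−round], and no other segment in the inventory matches both values. Dropping any one of them over-generates: [−round] alone would also admit /e, i, æ/; [+back] alone would also admit /u/. No other single listed feature picks out exactly this set either, so fewer than two features will not do.

[+back, −round]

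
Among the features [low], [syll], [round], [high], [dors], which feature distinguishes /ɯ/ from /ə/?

The two segments share [−low], [+syllabic], [−round], [+dorsal]. The only feature from the list on which they differ: /ɯ/ is [+high] while /ə/ is [−high].

[high]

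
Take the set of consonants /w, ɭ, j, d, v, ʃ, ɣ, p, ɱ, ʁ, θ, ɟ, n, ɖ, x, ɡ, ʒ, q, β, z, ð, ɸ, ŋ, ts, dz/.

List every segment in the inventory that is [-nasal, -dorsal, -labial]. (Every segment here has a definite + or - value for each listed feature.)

ɭ, d, ʃ, θ, ɖ, ʒ, z, ð, ts, dz

First, the [-nasal] segments are /w, ɭ, j, d, v, ʃ, ɣ, p, ʁ, θ, ɟ, ɖ, x, ɡ, ʒ, q, β, z, ð, ɸ, ts, dz/.
Intersecting with [-dorsal] gives /ɭ, d, v, ʃ, p, θ, ɖ, ʒ, β, z, ð, ɸ, ts, dz/.
Among these, [-labial] leaves /ɭ, d, ʃ, θ, ɖ, ʒ, z, ð, ts, dz/.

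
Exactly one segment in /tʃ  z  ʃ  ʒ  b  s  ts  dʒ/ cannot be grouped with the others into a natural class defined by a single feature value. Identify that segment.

b

The remaining segments after removing /b/ share [+strident]; /b/ (voiced bilabial stop) is [−strident]. For every other candidate removal, the leftover set fails to share any single feature value that the removed segment lacks.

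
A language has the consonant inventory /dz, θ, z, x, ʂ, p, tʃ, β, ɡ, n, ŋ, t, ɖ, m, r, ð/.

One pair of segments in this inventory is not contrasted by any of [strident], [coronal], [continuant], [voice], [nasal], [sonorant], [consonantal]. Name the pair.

ŋ, m

Both /ŋ/ and /m/ are [-strident], [-coronal], [-continuant], [+voice], [+nasal], [+sonorant], [+consonantal]. Since the list omits [labial] and [dorsal] — which do distinguish the velar nasal from the bilabial nasal — this pair collapses; all other pairs remain distinct.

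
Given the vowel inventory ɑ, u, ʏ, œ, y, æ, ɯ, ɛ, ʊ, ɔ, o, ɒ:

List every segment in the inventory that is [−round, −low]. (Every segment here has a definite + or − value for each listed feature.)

First, the [−round] segments are /ɑ, æ, ɯ, ɛ/.
Intersecting with [−low] leaves /ɯ, ɛ/.

ɯ, ɛ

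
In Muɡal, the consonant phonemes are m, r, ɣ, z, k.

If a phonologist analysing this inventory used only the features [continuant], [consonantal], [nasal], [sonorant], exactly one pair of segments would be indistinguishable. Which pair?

ɣ, z

On the given features, /ɣ/ and /z/ have an identical profile: [+continuant], [+consonantal], [−nasal], [−sonorant]. No other two segments in the inventory coincide on all 4 features. (They do differ in [strident], [coronal] and [dorsal], which are not among the given features.)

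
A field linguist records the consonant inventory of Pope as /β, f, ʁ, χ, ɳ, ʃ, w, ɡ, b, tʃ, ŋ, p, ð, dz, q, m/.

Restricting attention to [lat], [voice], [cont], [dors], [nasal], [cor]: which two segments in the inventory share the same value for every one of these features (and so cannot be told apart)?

w, ʁ

Both /w/ and /ʁ/ are [−lateral], [+voice], [+continuant], [+dorsal], [−nasal], [−coronal]. Since the list omits [labial], [round] and [high] — which do distinguish the labial-velar glide from the voiced uvular fricative — this pair collapses; all other pairs remain distinct.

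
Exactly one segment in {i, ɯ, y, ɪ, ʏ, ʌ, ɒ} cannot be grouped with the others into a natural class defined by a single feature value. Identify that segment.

The remaining segments after removing /ɒ/ share [-low]; /ɒ/ (low back rounded vowel) is [+low]. For every other candidate removal, the leftover set fails to share any single feature value that the removed segment lacks.

ɒ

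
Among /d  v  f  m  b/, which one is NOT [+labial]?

Every segment except /d/ is [+labial]. /d/ (voiced alveolar stop) is [−labial], so it is the exception.

d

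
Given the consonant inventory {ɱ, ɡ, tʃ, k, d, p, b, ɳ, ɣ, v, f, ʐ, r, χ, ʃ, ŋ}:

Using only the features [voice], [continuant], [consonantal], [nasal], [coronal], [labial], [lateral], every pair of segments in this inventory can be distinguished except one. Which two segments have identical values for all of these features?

Both /r/ and /ʐ/ are [+voice], [+continuant], [+consonantal], [−nasal], [+coronal], [−labial], [−lateral]. Since the list omits [sonorant], [strident] and [anterior] — which do distinguish the alveolar trill from the voiced retroflex fricative — this pair collapses; all other pairs remain distinct.

r, ʐ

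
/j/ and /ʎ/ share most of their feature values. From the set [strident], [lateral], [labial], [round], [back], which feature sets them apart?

[lateral]

/j/ is the palatal glide and /ʎ/ is the palatal lateral approximant. Both are [−strident], [−labial], [−round], [−back]. /j/ is [−lateral] while /ʎ/ is [+lateral], so the distinguishing feature is [lateral].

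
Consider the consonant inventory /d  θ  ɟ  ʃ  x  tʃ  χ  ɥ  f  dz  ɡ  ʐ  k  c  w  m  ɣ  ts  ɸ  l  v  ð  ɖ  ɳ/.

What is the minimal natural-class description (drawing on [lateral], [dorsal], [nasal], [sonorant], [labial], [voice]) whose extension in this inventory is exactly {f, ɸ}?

Every target segment is [−voice], [+labial]; each remaining inventory member fails at least one of these. Each conjunct is needed — [+labial] alone would also admit /ɥ, w, m, v/; [−voice] alone would also admit /θ, ʃ, x, tʃ, …/ — and no other single listed feature has exactly this extension, so two is the minimum.

[−voice, +labial]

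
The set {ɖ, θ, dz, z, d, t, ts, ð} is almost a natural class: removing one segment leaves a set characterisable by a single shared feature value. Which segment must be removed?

/z, t, ts, ð, dz, θ, d/ are all [+anterior], but /ɖ/ (voiced retroflex stop) is [−anterior]. No other single segment can be removed to leave a set sharing one feature value that the removed segment lacks, so /ɖ/ is the odd one out.

ɖ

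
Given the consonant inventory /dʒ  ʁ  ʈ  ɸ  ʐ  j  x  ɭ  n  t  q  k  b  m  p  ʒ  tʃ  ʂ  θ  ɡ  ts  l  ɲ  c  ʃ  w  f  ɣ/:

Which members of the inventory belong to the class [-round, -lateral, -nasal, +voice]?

dʒ, ʁ, ʐ, j, b, ʒ, ɡ, ɣ

Checking each segment against [-round], [-lateral], [-nasal], [+voice]: /dʒ/ (voiced postalveolar affricate), /ʁ/ (voiced uvular fricative), /ʐ/ (voiced retroflex fricative), /j/ (palatal glide), /b/ (voiced bilabial stop), /ʒ/ (voiced postalveolar fricative), among others, satisfy every feature; every other segment in the inventory fails at least one.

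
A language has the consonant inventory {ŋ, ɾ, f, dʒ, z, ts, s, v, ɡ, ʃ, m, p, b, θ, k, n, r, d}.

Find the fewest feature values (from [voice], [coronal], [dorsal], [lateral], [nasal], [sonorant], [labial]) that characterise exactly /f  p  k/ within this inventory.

[−voice, −coronal]

The class [−voice], [−coronal] has exactly /f, p, k/ as its extension in this inventory. No smaller conjunction from the listed features achieves this: [−coronal] alone would also admit /ŋ, v, ɡ, m, …/; [−voice] alone would also admit /ts, s, ʃ, θ/; and checking the remaining single features turns up none with this extension.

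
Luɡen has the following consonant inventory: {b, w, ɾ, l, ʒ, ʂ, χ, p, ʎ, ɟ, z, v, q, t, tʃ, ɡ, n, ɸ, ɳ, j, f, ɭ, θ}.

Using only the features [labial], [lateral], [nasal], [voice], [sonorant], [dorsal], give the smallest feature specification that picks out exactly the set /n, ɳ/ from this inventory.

Every target segment is [+nasal] and no other inventory member is, so one feature is enough.

[+nasal]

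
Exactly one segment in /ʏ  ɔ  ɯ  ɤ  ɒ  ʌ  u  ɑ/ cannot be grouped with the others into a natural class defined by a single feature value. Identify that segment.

ʏ

The remaining segments after removing /ʏ/ share [+back]; /ʏ/ (high front rounded lax vowel) is [-back]. For every other candidate removal, the leftover set fails to share any single feature value that the removed segment lacks.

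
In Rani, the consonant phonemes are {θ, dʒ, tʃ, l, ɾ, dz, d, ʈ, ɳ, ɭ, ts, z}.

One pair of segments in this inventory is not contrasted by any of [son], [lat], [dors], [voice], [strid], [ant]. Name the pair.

On the given features, /dz/ and /z/ have an identical profile: [-sonorant], [-lateral], [-dorsal], [+voice], [+strident], [+anterior]. No other two segments in the inventory coincide on all 6 features. (They do differ in [continuant], which is not among the given features.)

dz, z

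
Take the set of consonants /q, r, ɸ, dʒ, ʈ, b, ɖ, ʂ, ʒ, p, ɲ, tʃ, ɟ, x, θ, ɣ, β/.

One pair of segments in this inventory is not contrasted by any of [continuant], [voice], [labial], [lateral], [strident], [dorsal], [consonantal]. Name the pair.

/ɟ/ (voiced palatal stop) and /ɲ/ (palatal nasal) are both [-continuant], [+voice], [-labial], [-lateral], [-strident], [+dorsal], [+consonantal], so none of the listed features separates them. (They do differ in [sonorant] and [nasal], which are not among the given features.) Every other pair in the inventory differs on at least one listed feature.

ɟ, ɲ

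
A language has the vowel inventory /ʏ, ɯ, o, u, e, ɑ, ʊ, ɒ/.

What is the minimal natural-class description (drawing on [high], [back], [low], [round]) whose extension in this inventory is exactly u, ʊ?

[+high, +back, +round]

The class [+high], [+back], [+round] has exactly /u, ʊ/ as its extension in this inventory. No smaller conjunction from the listed features achieves this: [+back, +round] alone would also admit /o, ɒ/; [+high, +round] alone would also admit /ʏ/; [+high, +back] alone would also admit /ɯ/; and checking the remaining two-feature bundles turns up none with this extension.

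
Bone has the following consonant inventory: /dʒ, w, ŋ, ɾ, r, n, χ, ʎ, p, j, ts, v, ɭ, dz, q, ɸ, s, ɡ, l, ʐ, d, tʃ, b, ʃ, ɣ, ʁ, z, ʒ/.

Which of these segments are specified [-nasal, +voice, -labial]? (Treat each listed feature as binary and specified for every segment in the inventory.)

dʒ, ɾ, r, ʎ, j, ɭ, dz, ɡ, l, ʐ, d, ɣ, ʁ, z, ʒ

Checking each segment against [-nasal], [+voice], [-labial]: /dʒ/ (voiced postalveolar affricate), /ɾ/ (alveolar tap), /r/ (alveolar trill), /ʎ/ (palatal lateral approximant), /j/ (palatal glide), /ɭ/ (retroflex lateral approximant), among others, satisfy every feature; every other segment in the inventory fails at least one.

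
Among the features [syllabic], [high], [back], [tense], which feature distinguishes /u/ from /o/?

[high]

/u/ is the high back rounded tense vowel and /o/ is the mid back rounded tense vowel. Both are [+syllabic], [+back], [+tense]. /u/ is [+high] while /o/ is [-high], so the distinguishing feature is [high].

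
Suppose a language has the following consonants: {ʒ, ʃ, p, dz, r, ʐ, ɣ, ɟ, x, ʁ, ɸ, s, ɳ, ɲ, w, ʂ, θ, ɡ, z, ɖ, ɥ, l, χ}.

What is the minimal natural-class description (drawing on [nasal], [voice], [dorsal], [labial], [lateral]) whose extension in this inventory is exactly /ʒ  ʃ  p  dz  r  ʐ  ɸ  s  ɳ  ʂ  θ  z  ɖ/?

Every target segment is [−lateral], [−dorsal]; each remaining inventory member fails at least one of these. Each conjunct is needed — [−dorsal] alone would also admit /l/; [−lateral] alone would also admit /ɣ, ɟ, x, ʁ, …/ — and no other single listed feature has exactly this extension, so two is the minimum.

[−lateral, −dorsal]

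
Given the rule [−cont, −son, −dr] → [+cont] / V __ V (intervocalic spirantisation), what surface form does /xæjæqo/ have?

[xæjæχo]

/q/ satisfies [−cont, −son, −dr] and sits in V __ V. The [+continuant] counterpart of the voiceless uvular stop is /χ/. Other segments in /xæjæqo/ either fail the structural description or are not in the environment, so the surface form is [xæjæχo].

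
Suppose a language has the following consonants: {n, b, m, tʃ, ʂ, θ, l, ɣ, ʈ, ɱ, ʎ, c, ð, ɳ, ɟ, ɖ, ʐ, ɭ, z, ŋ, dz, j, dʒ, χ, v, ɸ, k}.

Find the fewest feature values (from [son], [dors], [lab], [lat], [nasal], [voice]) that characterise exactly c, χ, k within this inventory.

[−voice, +dors]

/c, χ, k/ are all [−voice], [+dorsal], and no other segment in the inventory matches both values. Dropping any one of them over-generates: [+dorsal] alone would also admit /ɣ, ʎ, ɟ, ŋ, …/; [−voice] alone would also admit /tʃ, ʂ, θ, ʈ, …/. No other single listed feature picks out exactly this set either, so fewer than two features will not do.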